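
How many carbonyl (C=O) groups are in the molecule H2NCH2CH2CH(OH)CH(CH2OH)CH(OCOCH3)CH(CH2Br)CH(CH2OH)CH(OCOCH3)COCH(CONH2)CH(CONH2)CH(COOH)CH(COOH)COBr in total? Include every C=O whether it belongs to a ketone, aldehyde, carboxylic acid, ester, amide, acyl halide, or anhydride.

CH(OCOCH3): ester, 1 C=O (running total 1).
CH(OCOCH3): ester, 1 C=O (running total 2).
CO: ketone, 1 C=O (running total 3).
CH(CONH2): amide, 1 C=O (running total 4).
CH(CONH2): amide, 1 C=O (running total 5).
CH(COOH): carboxylic acid, 1 C=O (running total 6).
CH(COOH): carboxylic acid, 1 C=O (running total 7).
COBr: acyl halide, 1 C=O (running total 8).

8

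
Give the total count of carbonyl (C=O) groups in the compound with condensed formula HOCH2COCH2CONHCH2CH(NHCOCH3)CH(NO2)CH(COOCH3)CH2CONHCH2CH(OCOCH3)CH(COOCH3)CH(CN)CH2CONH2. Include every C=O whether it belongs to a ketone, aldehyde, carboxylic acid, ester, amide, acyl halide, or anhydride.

CO: ketone, 1 C=O (running total 1).
CH2CONHCH2: amide, 1 C=O (running total 2).
CH(NHCOCH3): amide, 1 C=O (running total 3).
CH(COOCH3): ester, 1 C=O (running total 4).
CH2CONHCH2: amide, 1 C=O (running total 5).
CH(OCOCH3): ester, 1 C=O (running total 6).
CH(COOCH3): ester, 1 C=O (running total 7).
CONH2: amide, 1 C=O (running total 8).

8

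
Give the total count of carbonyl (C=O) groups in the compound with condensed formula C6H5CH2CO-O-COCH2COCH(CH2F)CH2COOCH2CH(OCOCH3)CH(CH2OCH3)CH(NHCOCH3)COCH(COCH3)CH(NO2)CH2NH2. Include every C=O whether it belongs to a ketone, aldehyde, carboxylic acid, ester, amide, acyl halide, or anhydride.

CH2CO-O-COCH2: anhydride, 2 C=O (running total 2).
CO: ketone, 1 C=O (running total 3).
CH2COOCH2: ester, 1 C=O (running total 4).
CH(OCOCH3): ester, 1 C=O (running total 5).
CH(NHCOCH3): amide, 1 C=O (running total 6).
CO: ketone, 1 C=O (running total 7).
CH(COCH3): ketone, 1 C=O (running total 8).

8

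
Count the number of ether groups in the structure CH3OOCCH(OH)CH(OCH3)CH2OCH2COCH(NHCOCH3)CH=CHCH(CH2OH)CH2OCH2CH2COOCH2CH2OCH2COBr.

4

Working along the chain:
  CH3OOC: CH3O–C(=O)–: carbonyl C bonded to C and to –OCH3 → ester (not ketone + ether).
  CH(OH): –OH on an sp³ carbon → alcohol (secondary).
  CH(OCH3): pendant –OCH3: C–O–C with sp³ C, no adjacent C=O → ether.
  CH2OCH2: C–O–C with sp³ carbons on both sides and no adjacent C=O → ether.
  CO: –C(=O)– with carbon on both sides → ketone.
  CH(NHCOCH3): pendant –NHC(=O)CH3: N bonded to a carbonyl → amide (not amine).
  CH=CH: C=C double bond → alkene.
  CH(CH2OH): pendant –CH2OH on an sp³ backbone C → alcohol.
  CH2OCH2: C–O–C with sp³ carbons on both sides and no adjacent C=O → ether.
  CH2COOCH2: –C(=O)–O–C with C on the carbonyl side → ester.
  CH2OCH2: C–O–C with sp³ carbons on both sides and no adjacent C=O → ether.
  COBr: –C(=O)Br: carbonyl C bonded to C and to a halogen → acyl halide (not alkyl halide).
Ether appears at: CH(OCH3), CH2OCH2, CH2OCH2, CH2OCH2 → 4.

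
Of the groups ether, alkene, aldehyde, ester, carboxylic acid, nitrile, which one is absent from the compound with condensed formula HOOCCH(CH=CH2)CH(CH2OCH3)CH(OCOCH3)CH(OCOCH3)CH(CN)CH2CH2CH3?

nitrile: present (CH(CN) — pendant –C≡N: nitrile).
alkene: present (CH(CH=CH2) — pendant –CH=CH2: C=C double bond → alkene).
ester: present (CH(OCOCH3) — pendant –OC(=O)CH3: an acyloxy group → ester).
ether: present (CH(CH2OCH3) — pendant –CH2OCH3: C–O–C linkage → ether).
carboxylic acid: present (HOOC — –COOH: carbonyl C bonded to –OH and C → carboxylic acid (the –OH is not a separate alcohol)).
aldehyde: absent. In HOOC, the carbonyl carbon bears –OH, not –H, so it is a carboxylic acid.

aldehyde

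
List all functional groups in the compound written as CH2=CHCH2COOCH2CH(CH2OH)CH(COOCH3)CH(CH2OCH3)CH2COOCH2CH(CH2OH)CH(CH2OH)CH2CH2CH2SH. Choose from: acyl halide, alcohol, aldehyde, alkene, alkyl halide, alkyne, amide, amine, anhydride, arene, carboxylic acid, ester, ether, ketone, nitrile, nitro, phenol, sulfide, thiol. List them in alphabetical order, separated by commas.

Reading the structure from left to right:
  CH2=CH: C=C double bond → alkene.
  CH2COOCH2: –C(=O)–O–C with C on the carbonyl side → ester.
  CH(CH2OH): pendant –CH2OH on an sp³ backbone C → alcohol.
  CH(COOCH3): pendant –COOCH3: carbonyl C bonded to C and –OCH3 → ester.
  CH(CH2OCH3): pendant –CH2OCH3: C–O–C linkage → ether.
  CH2COOCH2: –C(=O)–O–C with C on the carbonyl side → ester.
  CH(CH2OH): pendant –CH2OH on an sp³ backbone C → alcohol.
  CH(CH2OH): pendant –CH2OH on an sp³ backbone C → alcohol.
  CH2SH: –SH on an sp³ carbon → thiol.

alcohol, alkene, ester, ether, thiol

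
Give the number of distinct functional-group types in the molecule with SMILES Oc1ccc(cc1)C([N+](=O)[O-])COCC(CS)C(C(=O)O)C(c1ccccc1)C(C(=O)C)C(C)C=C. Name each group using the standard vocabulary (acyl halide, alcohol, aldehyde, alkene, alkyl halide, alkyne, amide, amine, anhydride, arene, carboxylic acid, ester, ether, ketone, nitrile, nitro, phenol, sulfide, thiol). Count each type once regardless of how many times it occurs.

Working along the chain:
  HOC6H4: –OH attached directly to an aromatic ring → phenol (not alcohol); the ring itself is an arene.
  CH(NO2): –NO2 on an sp³ carbon → nitro (the N=O is not a carbonyl).
  CH2OCH2: C–O–C with sp³ carbons on both sides and no adjacent C=O → ether.
  CH(CH2SH): pendant –CH2SH → thiol.
  CH(COOH): pendant –COOH: carbonyl C bonded to C and –OH → carboxylic acid.
  CH(C6H5): pendant –C6H5: benzene ring → arene.
  CH(COCH3): pendant –COCH3: carbonyl C bonded to two carbons → ketone.
  CH=CH2: C=C double bond → alkene.
Distinct types present: alkene, arene, carboxylic acid, ether, ketone, nitro, phenol, thiol.

8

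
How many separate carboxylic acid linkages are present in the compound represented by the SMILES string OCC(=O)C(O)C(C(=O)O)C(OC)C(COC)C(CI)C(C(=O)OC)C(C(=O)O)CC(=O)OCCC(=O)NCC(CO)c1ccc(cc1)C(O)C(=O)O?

3

HO– on an sp³ carbon → alcohol.
–C(=O)– with carbon on both sides → ketone.
–OH on an sp³ carbon → alcohol (secondary).
pendant –COOH: carbonyl C bonded to C and –OH → carboxylic acid.
pendant –OCH3: C–O–C with sp³ C, no adjacent C=O → ether.
pendant –CH2OCH3: C–O–C linkage → ether.
pendant –CH2X: halogen on sp³ carbon → alkyl halide.
pendant –COOCH3: carbonyl C bonded to C and –OCH3 → ester.
pendant –COOH: carbonyl C bonded to C and –OH → carboxylic acid.
–C(=O)–O–C with C on the carbonyl side → ester.
–C(=O)–N– linkage → amide (the N is not an amine).
pendant –CH2OH on an sp³ backbone C → alcohol.
para-disubstituted benzene ring → arene.
–OH on an sp³ carbon → alcohol (secondary).
–COOH: carbonyl C bonded to –OH and C → carboxylic acid (the –OH is not a separate alcohol).
Carboxylic acid appears at: CH(COOH), CH(COOH), COOH → 3.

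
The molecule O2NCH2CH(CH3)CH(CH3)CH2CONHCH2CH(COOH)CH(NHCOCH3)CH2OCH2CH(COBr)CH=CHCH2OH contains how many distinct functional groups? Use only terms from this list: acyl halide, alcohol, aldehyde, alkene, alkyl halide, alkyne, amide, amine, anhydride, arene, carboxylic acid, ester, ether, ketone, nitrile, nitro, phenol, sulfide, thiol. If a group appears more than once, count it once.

Working along the chain:
  O2NCH2: –NO2 on carbon → nitro group.
  CH2CONHCH2: –C(=O)–N– linkage → amide (the N is not an amine).
  CH(COOH): pendant –COOH: carbonyl C bonded to C and –OH → carboxylic acid.
  CH(NHCOCH3): pendant –NHC(=O)CH3: N bonded to a carbonyl → amide (not amine).
  CH2OCH2: C–O–C with sp³ carbons on both sides and no adjacent C=O → ether.
  CH(COBr): pendant –C(=O)X: carbonyl C bonded to C and halogen → acyl halide.
  CH=CH: C=C double bond → alkene.
  CH2OH: –OH on an sp³ carbon → alcohol.
Distinct types present: acyl halide, alcohol, alkene, amide, carboxylic acid, ether, nitro.

7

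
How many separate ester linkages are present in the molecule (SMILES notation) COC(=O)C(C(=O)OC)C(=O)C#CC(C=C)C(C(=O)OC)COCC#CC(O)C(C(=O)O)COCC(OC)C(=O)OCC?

4

Taking each segment in turn:
  CH3OOC: CH3O–C(=O)–: carbonyl C bonded to C and to –OCH3 → ester (not ketone + ether).
  CH(COOCH3): pendant –COOCH3: carbonyl C bonded to C and –OCH3 → ester.
  CO: –C(=O)– with carbon on both sides → ketone.
  C≡C: C≡C triple bond → alkyne.
  CH(CH=CH2): pendant –CH=CH2: C=C double bond → alkene.
  CH(COOCH3): pendant –COOCH3: carbonyl C bonded to C and –OCH3 → ester.
  CH2OCH2: C–O–C with sp³ carbons on both sides and no adjacent C=O → ether.
  C≡C: C≡C triple bond → alkyne.
  CH(OH): –OH on an sp³ carbon → alcohol (secondary).
  CH(COOH): pendant –COOH: carbonyl C bonded to C and –OH → carboxylic acid.
  CH2OCH2: C–O–C with sp³ carbons on both sides and no adjacent C=O → ether.
  CH(OCH3): pendant –OCH3: C–O–C with sp³ C, no adjacent C=O → ether.
  COOCH2CH3: –C(=O)OCH2CH3: carbonyl C bonded to C and to –OEt → ester.
Ester appears at: CH3OOC, CH(COOCH3), CH(COOCH3), COOCH2CH3 → 4.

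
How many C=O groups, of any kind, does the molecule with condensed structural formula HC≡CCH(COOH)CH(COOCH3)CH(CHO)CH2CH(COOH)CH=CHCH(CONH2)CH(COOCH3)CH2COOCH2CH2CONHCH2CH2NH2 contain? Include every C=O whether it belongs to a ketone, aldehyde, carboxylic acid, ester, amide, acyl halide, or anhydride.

8

CH(COOH): carboxylic acid, 1 C=O (running total 1).
CH(COOCH3): ester, 1 C=O (running total 2).
CH(CHO): aldehyde, 1 C=O (running total 3).
CH(COOH): carboxylic acid, 1 C=O (running total 4).
CH(CONH2): amide, 1 C=O (running total 5).
CH(COOCH3): ester, 1 C=O (running total 6).
CH2COOCH2: ester, 1 C=O (running total 7).
CH2CONHCH2: amide, 1 C=O (running total 8).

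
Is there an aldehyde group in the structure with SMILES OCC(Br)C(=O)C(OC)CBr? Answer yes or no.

no

HO– on an sp³ carbon → alcohol.
halogen on an sp³ carbon → alkyl halide.
–C(=O)– with carbon on both sides → ketone.
pendant –OCH3: C–O–C with sp³ C, no adjacent C=O → ether.
halogen on an sp³ carbon → alkyl halide.
In CO, the carbonyl carbon is bonded to two carbons, so it is a ketone, not an aldehyde.
The groups actually present are: alcohol, alkyl halide, ether, ketone.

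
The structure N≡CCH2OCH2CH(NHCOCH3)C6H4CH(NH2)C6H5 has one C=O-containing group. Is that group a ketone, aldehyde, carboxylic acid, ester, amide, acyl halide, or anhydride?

amide

The carbonyl is in the CH(NHCOCH3) segment: pendant –NHC(=O)CH3: N bonded to a carbonyl → amide (not amine).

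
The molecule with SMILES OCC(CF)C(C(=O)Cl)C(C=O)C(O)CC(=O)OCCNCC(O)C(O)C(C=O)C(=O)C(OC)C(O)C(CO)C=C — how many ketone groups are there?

1

Working along the chain:
  HOCH2: HO– on an sp³ carbon → alcohol.
  CH(CH2F): pendant –CH2X: halogen on sp³ carbon → alkyl halide.
  CH(COCl): pendant –C(=O)X: carbonyl C bonded to C and halogen → acyl halide.
  CH(CHO): pendant –CHO: carbonyl C bonded to C and H → aldehyde.
  CH(OH): –OH on an sp³ carbon → alcohol (secondary).
  CH2COOCH2: –C(=O)–O–C with C on the carbonyl side → ester.
  CH2NHCH2: C–N–C with sp³ carbons and no adjacent C=O → amine (secondary).
  CH(OH): –OH on an sp³ carbon → alcohol (secondary).
  CH(OH): –OH on an sp³ carbon → alcohol (secondary).
  CH(CHO): pendant –CHO: carbonyl C bonded to C and H → aldehyde.
  CO: –C(=O)– with carbon on both sides → ketone.
  CH(OCH3): pendant –OCH3: C–O–C with sp³ C, no adjacent C=O → ether.
  CH(OH): –OH on an sp³ carbon → alcohol (secondary).
  CH(CH2OH): pendant –CH2OH on an sp³ backbone C → alcohol.
  CH=CH2: C=C double bond → alkene.
Ketone appears at: CO → 1.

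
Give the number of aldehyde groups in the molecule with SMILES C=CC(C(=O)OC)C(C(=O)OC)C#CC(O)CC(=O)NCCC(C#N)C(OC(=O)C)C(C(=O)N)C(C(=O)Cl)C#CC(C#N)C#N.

0

Working along the chain:
  CH2=CH: C=C double bond → alkene.
  CH(COOCH3): pendant –COOCH3: carbonyl C bonded to C and –OCH3 → ester.
  CH(COOCH3): pendant –COOCH3: carbonyl C bonded to C and –OCH3 → ester.
  C≡C: C≡C triple bond → alkyne.
  CH(OH): –OH on an sp³ carbon → alcohol (secondary).
  CH2CONHCH2: –C(=O)–N– linkage → amide (the N is not an amine).
  CH(CN): pendant –C≡N: nitrile.
  CH(OCOCH3): pendant –OC(=O)CH3: an acyloxy group → ester.
  CH(CONH2): pendant –CONH2: carbonyl C bonded to C and N → amide.
  CH(COCl): pendant –C(=O)X: carbonyl C bonded to C and halogen → acyl halide.
  C≡C: C≡C triple bond → alkyne.
  CH(CN): pendant –C≡N: nitrile.
  CN: –C≡N: carbon triple-bonded to nitrogen → nitrile.
No segment is a aldehyde: CH(COOCH3) is ester, not aldehyde; CH(COOCH3) is ester, not aldehyde; CH(OCOCH3) is ester, not aldehyde. → 0.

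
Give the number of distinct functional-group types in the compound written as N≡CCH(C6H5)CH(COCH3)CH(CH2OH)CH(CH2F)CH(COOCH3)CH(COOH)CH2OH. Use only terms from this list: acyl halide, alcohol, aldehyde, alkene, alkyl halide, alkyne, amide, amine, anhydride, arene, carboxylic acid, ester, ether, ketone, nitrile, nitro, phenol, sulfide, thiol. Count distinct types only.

7

Reading the structure from left to right:
  N≡C: N≡C–: carbon triple-bonded to nitrogen → nitrile.
  CH(C6H5): pendant –C6H5: benzene ring → arene.
  CH(COCH3): pendant –COCH3: carbonyl C bonded to two carbons → ketone.
  CH(CH2OH): pendant –CH2OH on an sp³ backbone C → alcohol.
  CH(CH2F): pendant –CH2X: halogen on sp³ carbon → alkyl halide.
  CH(COOCH3): pendant –COOCH3: carbonyl C bonded to C and –OCH3 → ester.
  CH(COOH): pendant –COOH: carbonyl C bonded to C and –OH → carboxylic acid.
  CH2OH: –OH on an sp³ carbon → alcohol.
Distinct types present: alcohol, alkyl halide, arene, carboxylic acid, ester, ketone, nitrile.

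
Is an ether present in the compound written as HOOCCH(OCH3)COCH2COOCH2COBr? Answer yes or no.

Working along the chain:
  HOOC: –COOH: carbonyl C bonded to –OH and C → carboxylic acid (the –OH is not a separate alcohol).
  CH(OCH3): pendant –OCH3: C–O–C with sp³ C, no adjacent C=O → ether.
  CO: –C(=O)– with carbon on both sides → ketone.
  CH2COOCH2: –C(=O)–O–C with C on the carbonyl side → ester.
  COBr: –C(=O)Br: carbonyl C bonded to C and to a halogen → acyl halide (not alkyl halide).
The CH(OCH3) segment supplies the ether: pendant –OCH3: C–O–C with sp³ C, no adjacent C=O → ether.

yes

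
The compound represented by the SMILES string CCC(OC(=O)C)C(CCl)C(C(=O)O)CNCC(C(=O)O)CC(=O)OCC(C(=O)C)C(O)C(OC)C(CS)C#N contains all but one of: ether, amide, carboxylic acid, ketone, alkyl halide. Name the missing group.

amide

ketone: present (CH(COCH3) — pendant –COCH3: carbonyl C bonded to two carbons → ketone).
carboxylic acid: present (CH(COOH) — pendant –COOH: carbonyl C bonded to C and –OH → carboxylic acid).
ether: present (CH(OCH3) — pendant –OCH3: C–O–C with sp³ C, no adjacent C=O → ether).
alkyl halide: present (CH(CH2Cl) — pendant –CH2X: halogen on sp³ carbon → alkyl halide).
amide: no segment matches this pattern.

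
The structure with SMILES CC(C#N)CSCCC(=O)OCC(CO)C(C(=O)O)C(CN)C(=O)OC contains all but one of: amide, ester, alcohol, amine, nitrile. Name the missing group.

amine: present (CH(CH2NH2) — pendant –CH2NH2: N on sp³ C, no adjacent C=O → amine).
alcohol: present (CH(CH2OH) — pendant –CH2OH on an sp³ backbone C → alcohol).
nitrile: present (CH(CN) — pendant –C≡N: nitrile).
ester: present (CH2COOCH2 — –C(=O)–O–C with C on the carbonyl side → ester).
amide: no segment matches this pattern.

amide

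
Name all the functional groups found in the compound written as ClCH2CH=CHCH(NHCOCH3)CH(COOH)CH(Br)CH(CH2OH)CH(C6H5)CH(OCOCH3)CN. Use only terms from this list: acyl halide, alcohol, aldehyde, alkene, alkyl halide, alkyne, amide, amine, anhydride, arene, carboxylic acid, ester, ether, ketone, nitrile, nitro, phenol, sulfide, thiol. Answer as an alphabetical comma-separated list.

Taking each segment in turn:
  ClCH2: halogen on an sp³ carbon → alkyl halide.
  CH=CH: C=C double bond → alkene.
  CH(NHCOCH3): pendant –NHC(=O)CH3: N bonded to a carbonyl → amide (not amine).
  CH(COOH): pendant –COOH: carbonyl C bonded to C and –OH → carboxylic acid.
  CH(Br): halogen on an sp³ carbon → alkyl halide.
  CH(CH2OH): pendant –CH2OH on an sp³ backbone C → alcohol.
  CH(C6H5): pendant –C6H5: benzene ring → arene.
  CH(OCOCH3): pendant –OC(=O)CH3: an acyloxy group → ester.
  CN: –C≡N: carbon triple-bonded to nitrogen → nitrile.

alcohol, alkene, alkyl halide, amide, arene, carboxylic acid, ester, nitrile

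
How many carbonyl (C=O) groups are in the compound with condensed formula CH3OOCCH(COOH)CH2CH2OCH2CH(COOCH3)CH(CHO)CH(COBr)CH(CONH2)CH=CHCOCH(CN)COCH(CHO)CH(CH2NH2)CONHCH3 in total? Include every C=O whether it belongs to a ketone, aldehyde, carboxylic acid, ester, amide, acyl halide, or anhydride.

CH3OOC: ester, 1 C=O (running total 1).
CH(COOH): carboxylic acid, 1 C=O (running total 2).
CH(COOCH3): ester, 1 C=O (running total 3).
CH(CHO): aldehyde, 1 C=O (running total 4).
CH(COBr): acyl halide, 1 C=O (running total 5).
CH(CONH2): amide, 1 C=O (running total 6).
CO: ketone, 1 C=O (running total 7).
CO: ketone, 1 C=O (running total 8).
CH(CHO): aldehyde, 1 C=O (running total 9).
CONHCH3: amide, 1 C=O (running total 10).

10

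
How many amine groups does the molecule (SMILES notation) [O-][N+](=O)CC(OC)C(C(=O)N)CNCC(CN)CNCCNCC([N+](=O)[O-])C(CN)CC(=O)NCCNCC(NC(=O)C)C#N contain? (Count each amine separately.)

Taking each segment in turn:
  O2NCH2: –NO2 on carbon → nitro group.
  CH(OCH3): pendant –OCH3: C–O–C with sp³ C, no adjacent C=O → ether.
  CH(CONH2): pendant –CONH2: carbonyl C bonded to C and N → amide.
  CH2NHCH2: C–N–C with sp³ carbons and no adjacent C=O → amine (secondary).
  CH(CH2NH2): pendant –CH2NH2: N on sp³ C, no adjacent C=O → amine.
  CH2NHCH2: C–N–C with sp³ carbons and no adjacent C=O → amine (secondary).
  CH2NHCH2: C–N–C with sp³ carbons and no adjacent C=O → amine (secondary).
  CH(NO2): –NO2 on an sp³ carbon → nitro (the N=O is not a carbonyl).
  CH(CH2NH2): pendant –CH2NH2: N on sp³ C, no adjacent C=O → amine.
  CH2CONHCH2: –C(=O)–N– linkage → amide (the N is not an amine).
  CH2NHCH2: C–N–C with sp³ carbons and no adjacent C=O → amine (secondary).
  CH(NHCOCH3): pendant –NHC(=O)CH3: N bonded to a carbonyl → amide (not amine).
  CN: –C≡N: carbon triple-bonded to nitrogen → nitrile.
Amine appears at: CH2NHCH2, CH(CH2NH2), CH2NHCH2, CH2NHCH2, CH(CH2NH2), CH2NHCH2 → 6.

6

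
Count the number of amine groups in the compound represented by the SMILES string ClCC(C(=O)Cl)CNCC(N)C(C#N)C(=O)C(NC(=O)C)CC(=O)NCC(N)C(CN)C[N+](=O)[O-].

Working along the chain:
  ClCH2: halogen on an sp³ carbon → alkyl halide.
  CH(COCl): pendant –C(=O)X: carbonyl C bonded to C and halogen → acyl halide.
  CH2NHCH2: C–N–C with sp³ carbons and no adjacent C=O → amine (secondary).
  CH(NH2): –NH2 on an sp³ carbon with no adjacent C=O → amine.
  CH(CN): pendant –C≡N: nitrile.
  CO: –C(=O)– with carbon on both sides → ketone.
  CH(NHCOCH3): pendant –NHC(=O)CH3: N bonded to a carbonyl → amide (not amine).
  CH2CONHCH2: –C(=O)–N– linkage → amide (the N is not an amine).
  CH(NH2): –NH2 on an sp³ carbon with no adjacent C=O → amine.
  CH(CH2NH2): pendant –CH2NH2: N on sp³ C, no adjacent C=O → amine.
  CH2NO2: –NO2 on carbon → nitro group.
Amine appears at: CH2NHCH2, CH(NH2), CH(NH2), CH(CH2NH2) → 4.

4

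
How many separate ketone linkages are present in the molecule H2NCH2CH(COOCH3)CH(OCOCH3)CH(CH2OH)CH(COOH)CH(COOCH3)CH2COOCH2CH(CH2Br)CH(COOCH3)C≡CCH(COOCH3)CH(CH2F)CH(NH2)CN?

–NH2 on an sp³ carbon with no adjacent C=O → amine.
pendant –COOCH3: carbonyl C bonded to C and –OCH3 → ester.
pendant –OC(=O)CH3: an acyloxy group → ester.
pendant –CH2OH on an sp³ backbone C → alcohol.
pendant –COOH: carbonyl C bonded to C and –OH → carboxylic acid.
pendant –COOCH3: carbonyl C bonded to C and –OCH3 → ester.
–C(=O)–O–C with C on the carbonyl side → ester.
pendant –CH2X: halogen on sp³ carbon → alkyl halide.
pendant –COOCH3: carbonyl C bonded to C and –OCH3 → ester.
C≡C triple bond → alkyne.
pendant –COOCH3: carbonyl C bonded to C and –OCH3 → ester.
pendant –CH2X: halogen on sp³ carbon → alkyl halide.
–NH2 on an sp³ carbon with no adjacent C=O → amine.
–C≡N: carbon triple-bonded to nitrogen → nitrile.
No segment is a ketone: CH(COOCH3) is ester, not ketone; CH(OCOCH3) is ester, not ketone; CH(COOH) is carboxylic acid, not ketone. → 0.

0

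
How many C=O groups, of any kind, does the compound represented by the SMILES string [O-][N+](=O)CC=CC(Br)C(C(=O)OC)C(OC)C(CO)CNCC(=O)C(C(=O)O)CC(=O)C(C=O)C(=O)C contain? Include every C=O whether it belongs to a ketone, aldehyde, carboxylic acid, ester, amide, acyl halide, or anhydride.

6

CH(COOCH3): ester, 1 C=O (running total 1).
CO: ketone, 1 C=O (running total 2).
CH(COOH): carboxylic acid, 1 C=O (running total 3).
CO: ketone, 1 C=O (running total 4).
CH(CHO): aldehyde, 1 C=O (running total 5).
CO: ketone, 1 C=O (running total 6).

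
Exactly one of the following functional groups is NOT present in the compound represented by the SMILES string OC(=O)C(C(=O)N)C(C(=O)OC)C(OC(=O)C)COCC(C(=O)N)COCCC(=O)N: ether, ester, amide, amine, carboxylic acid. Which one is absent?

amine

ester: present (CH(COOCH3) — pendant –COOCH3: carbonyl C bonded to C and –OCH3 → ester).
amide: present (CH(CONH2) — pendant –CONH2: carbonyl C bonded to C and N → amide).
ether: present (CH2OCH2 — C–O–C with sp³ carbons on both sides and no adjacent C=O → ether).
carboxylic acid: present (HOOC — –COOH: carbonyl C bonded to –OH and C → carboxylic acid (the –OH is not a separate alcohol)).
amine: absent. In each of CH(CONH2) and CONH2, the nitrogen is bonded directly to a carbonyl carbon, making it part of an amide, not a free amine.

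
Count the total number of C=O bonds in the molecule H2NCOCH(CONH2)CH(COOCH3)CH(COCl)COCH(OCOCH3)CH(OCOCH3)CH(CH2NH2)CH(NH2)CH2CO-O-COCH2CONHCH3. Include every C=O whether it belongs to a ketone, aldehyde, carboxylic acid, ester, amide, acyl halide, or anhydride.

10

H2NCO: amide, 1 C=O (running total 1).
CH(CONH2): amide, 1 C=O (running total 2).
CH(COOCH3): ester, 1 C=O (running total 3).
CH(COCl): acyl halide, 1 C=O (running total 4).
CO: ketone, 1 C=O (running total 5).
CH(OCOCH3): ester, 1 C=O (running total 6).
CH(OCOCH3): ester, 1 C=O (running total 7).
CH2CO-O-COCH2: anhydride, 2 C=O (running total 9).
CONHCH3: amide, 1 C=O (running total 10).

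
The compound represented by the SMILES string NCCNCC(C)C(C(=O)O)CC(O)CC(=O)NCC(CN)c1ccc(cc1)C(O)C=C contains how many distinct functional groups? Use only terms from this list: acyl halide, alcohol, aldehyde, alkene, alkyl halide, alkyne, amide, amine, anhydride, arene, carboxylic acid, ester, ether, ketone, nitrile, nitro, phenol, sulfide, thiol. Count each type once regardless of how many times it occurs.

Reading the structure from left to right:
  H2NCH2: –NH2 on an sp³ carbon with no adjacent C=O → amine.
  CH2NHCH2: C–N–C with sp³ carbons and no adjacent C=O → amine (secondary).
  CH(COOH): pendant –COOH: carbonyl C bonded to C and –OH → carboxylic acid.
  CH(OH): –OH on an sp³ carbon → alcohol (secondary).
  CH2CONHCH2: –C(=O)–N– linkage → amide (the N is not an amine).
  CH(CH2NH2): pendant –CH2NH2: N on sp³ C, no adjacent C=O → amine.
  C6H4: para-disubstituted benzene ring → arene.
  CH(OH): –OH on an sp³ carbon → alcohol (secondary).
  CH=CH2: C=C double bond → alkene.
Distinct types present: alcohol, alkene, amide, amine, arene, carboxylic acid.

6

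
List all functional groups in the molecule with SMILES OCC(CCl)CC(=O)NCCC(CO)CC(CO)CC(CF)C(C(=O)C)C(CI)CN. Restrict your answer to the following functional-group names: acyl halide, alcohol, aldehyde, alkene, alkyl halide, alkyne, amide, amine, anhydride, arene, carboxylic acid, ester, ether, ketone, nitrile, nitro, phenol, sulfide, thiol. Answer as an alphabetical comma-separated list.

HO– on an sp³ carbon → alcohol.
pendant –CH2X: halogen on sp³ carbon → alkyl halide.
–C(=O)–N– linkage → amide (the N is not an amine).
pendant –CH2OH on an sp³ backbone C → alcohol.
pendant –CH2OH on an sp³ backbone C → alcohol.
pendant –CH2X: halogen on sp³ carbon → alkyl halide.
pendant –COCH3: carbonyl C bonded to two carbons → ketone.
pendant –CH2X: halogen on sp³ carbon → alkyl halide.
–NH2 on an sp³ carbon with no adjacent C=O → amine.

alcohol, alkyl halide, amide, amine, ketone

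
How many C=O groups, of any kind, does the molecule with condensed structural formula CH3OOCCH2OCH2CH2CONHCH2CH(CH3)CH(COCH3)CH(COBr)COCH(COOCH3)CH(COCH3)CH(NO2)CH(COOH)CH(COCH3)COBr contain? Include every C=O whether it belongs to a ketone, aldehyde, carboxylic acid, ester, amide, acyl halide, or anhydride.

CH3OOC: ester, 1 C=O (running total 1).
CH2CONHCH2: amide, 1 C=O (running total 2).
CH(COCH3): ketone, 1 C=O (running total 3).
CH(COBr): acyl halide, 1 C=O (running total 4).
CO: ketone, 1 C=O (running total 5).
CH(COOCH3): ester, 1 C=O (running total 6).
CH(COCH3): ketone, 1 C=O (running total 7).
CH(COOH): carboxylic acid, 1 C=O (running total 8).
CH(COCH3): ketone, 1 C=O (running total 9).
COBr: acyl halide, 1 C=O (running total 10).

10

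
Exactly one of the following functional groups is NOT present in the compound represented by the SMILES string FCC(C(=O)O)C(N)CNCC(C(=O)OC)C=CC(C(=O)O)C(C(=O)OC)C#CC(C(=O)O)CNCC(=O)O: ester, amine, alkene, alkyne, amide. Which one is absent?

amide

amine: present (CH(NH2) — –NH2 on an sp³ carbon with no adjacent C=O → amine).
alkene: present (CH=CH — C=C double bond → alkene).
alkyne: present (C≡C — C≡C triple bond → alkyne).
ester: present (CH(COOCH3) — pendant –COOCH3: carbonyl C bonded to C and –OCH3 → ester).
amide: no segment matches this pattern.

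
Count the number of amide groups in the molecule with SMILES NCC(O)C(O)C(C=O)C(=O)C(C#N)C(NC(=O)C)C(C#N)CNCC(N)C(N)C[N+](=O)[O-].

Working along the chain:
  H2NCH2: –NH2 on an sp³ carbon with no adjacent C=O → amine.
  CH(OH): –OH on an sp³ carbon → alcohol (secondary).
  CH(OH): –OH on an sp³ carbon → alcohol (secondary).
  CH(CHO): pendant –CHO: carbonyl C bonded to C and H → aldehyde.
  CO: –C(=O)– with carbon on both sides → ketone.
  CH(CN): pendant –C≡N: nitrile.
  CH(NHCOCH3): pendant –NHC(=O)CH3: N bonded to a carbonyl → amide (not amine).
  CH(CN): pendant –C≡N: nitrile.
  CH2NHCH2: C–N–C with sp³ carbons and no adjacent C=O → amine (secondary).
  CH(NH2): –NH2 on an sp³ carbon with no adjacent C=O → amine.
  CH(NH2): –NH2 on an sp³ carbon with no adjacent C=O → amine.
  CH2NO2: –NO2 on carbon → nitro group.
Amide appears at: CH(NHCOCH3) → 1.

1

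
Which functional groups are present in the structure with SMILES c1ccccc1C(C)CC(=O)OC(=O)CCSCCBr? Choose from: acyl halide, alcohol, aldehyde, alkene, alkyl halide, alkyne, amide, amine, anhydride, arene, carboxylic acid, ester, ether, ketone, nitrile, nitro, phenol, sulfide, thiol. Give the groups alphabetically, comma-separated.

alkyl halide, anhydride, arene, sulfide

C6H5– phenyl ring → arene.
two acyl groups sharing one oxygen, –C(=O)–O–C(=O)– → anhydride.
C–S–C linkage → sulfide (thioether).
halogen on an sp³ carbon → alkyl halide.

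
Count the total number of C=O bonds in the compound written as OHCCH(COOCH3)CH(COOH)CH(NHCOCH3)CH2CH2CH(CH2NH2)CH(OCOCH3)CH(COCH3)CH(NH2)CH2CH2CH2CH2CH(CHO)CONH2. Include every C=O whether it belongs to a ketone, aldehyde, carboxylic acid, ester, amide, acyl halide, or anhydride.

8

OHC: aldehyde, 1 C=O (running total 1).
CH(COOCH3): ester, 1 C=O (running total 2).
CH(COOH): carboxylic acid, 1 C=O (running total 3).
CH(NHCOCH3): amide, 1 C=O (running total 4).
CH(OCOCH3): ester, 1 C=O (running total 5).
CH(COCH3): ketone, 1 C=O (running total 6).
CH(CHO): aldehyde, 1 C=O (running total 7).
CONH2: amide, 1 C=O (running total 8).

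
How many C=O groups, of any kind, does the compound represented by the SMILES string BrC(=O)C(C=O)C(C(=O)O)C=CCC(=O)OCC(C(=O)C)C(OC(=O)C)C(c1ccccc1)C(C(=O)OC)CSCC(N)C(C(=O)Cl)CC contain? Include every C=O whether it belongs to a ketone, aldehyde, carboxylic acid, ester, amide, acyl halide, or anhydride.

BrCO: acyl halide, 1 C=O (running total 1).
CH(CHO): aldehyde, 1 C=O (running total 2).
CH(COOH): carboxylic acid, 1 C=O (running total 3).
CH2COOCH2: ester, 1 C=O (running total 4).
CH(COCH3): ketone, 1 C=O (running total 5).
CH(OCOCH3): ester, 1 C=O (running total 6).
CH(COOCH3): ester, 1 C=O (running total 7).
CH(COCl): acyl halide, 1 C=O (running total 8).

8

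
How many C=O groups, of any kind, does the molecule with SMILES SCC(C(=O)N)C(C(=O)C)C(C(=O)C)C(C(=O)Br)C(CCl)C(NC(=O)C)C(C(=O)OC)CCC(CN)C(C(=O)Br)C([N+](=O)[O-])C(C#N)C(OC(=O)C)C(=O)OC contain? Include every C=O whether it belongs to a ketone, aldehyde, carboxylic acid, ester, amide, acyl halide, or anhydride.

CH(CONH2): amide, 1 C=O (running total 1).
CH(COCH3): ketone, 1 C=O (running total 2).
CH(COCH3): ketone, 1 C=O (running total 3).
CH(COBr): acyl halide, 1 C=O (running total 4).
CH(NHCOCH3): amide, 1 C=O (running total 5).
CH(COOCH3): ester, 1 C=O (running total 6).
CH(COBr): acyl halide, 1 C=O (running total 7).
CH(OCOCH3): ester, 1 C=O (running total 8).
COOCH3: ester, 1 C=O (running total 9).

9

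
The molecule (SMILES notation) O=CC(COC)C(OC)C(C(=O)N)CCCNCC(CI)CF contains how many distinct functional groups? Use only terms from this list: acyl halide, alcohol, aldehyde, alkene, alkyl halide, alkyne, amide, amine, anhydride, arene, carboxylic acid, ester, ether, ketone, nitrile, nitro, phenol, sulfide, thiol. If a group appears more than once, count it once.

Working along the chain:
  OHC: terminal –CHO: carbonyl C bonded to H and C → aldehyde.
  CH(CH2OCH3): pendant –CH2OCH3: C–O–C linkage → ether.
  CH(OCH3): pendant –OCH3: C–O–C with sp³ C, no adjacent C=O → ether.
  CH(CONH2): pendant –CONH2: carbonyl C bonded to C and N → amide.
  CH2NHCH2: C–N–C with sp³ carbons and no adjacent C=O → amine (secondary).
  CH(CH2I): pendant –CH2X: halogen on sp³ carbon → alkyl halide.
  CH2F: halogen on an sp³ carbon → alkyl halide.
Distinct types present: aldehyde, alkyl halide, amide, amine, ether.

5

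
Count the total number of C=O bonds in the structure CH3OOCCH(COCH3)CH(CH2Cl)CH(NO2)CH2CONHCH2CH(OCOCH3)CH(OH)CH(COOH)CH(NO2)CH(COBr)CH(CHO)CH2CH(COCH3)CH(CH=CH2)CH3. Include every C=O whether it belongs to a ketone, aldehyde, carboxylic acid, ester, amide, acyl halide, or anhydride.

8

CH3OOC: ester, 1 C=O (running total 1).
CH(COCH3): ketone, 1 C=O (running total 2).
CH2CONHCH2: amide, 1 C=O (running total 3).
CH(OCOCH3): ester, 1 C=O (running total 4).
CH(COOH): carboxylic acid, 1 C=O (running total 5).
CH(COBr): acyl halide, 1 C=O (running total 6).
CH(CHO): aldehyde, 1 C=O (running total 7).
CH(COCH3): ketone, 1 C=O (running total 8).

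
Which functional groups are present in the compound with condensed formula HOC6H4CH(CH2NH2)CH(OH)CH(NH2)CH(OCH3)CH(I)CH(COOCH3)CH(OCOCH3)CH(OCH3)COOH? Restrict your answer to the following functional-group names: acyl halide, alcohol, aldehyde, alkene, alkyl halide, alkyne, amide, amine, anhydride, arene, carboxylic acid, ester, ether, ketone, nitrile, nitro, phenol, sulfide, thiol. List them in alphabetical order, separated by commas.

alcohol, alkyl halide, amine, arene, carboxylic acid, ester, ether, phenol

Reading the structure from left to right:
  HOC6H4: –OH attached directly to an aromatic ring → phenol (not alcohol); the ring itself is an arene.
  CH(CH2NH2): pendant –CH2NH2: N on sp³ C, no adjacent C=O → amine.
  CH(OH): –OH on an sp³ carbon → alcohol (secondary).
  CH(NH2): –NH2 on an sp³ carbon with no adjacent C=O → amine.
  CH(OCH3): pendant –OCH3: C–O–C with sp³ C, no adjacent C=O → ether.
  CH(I): halogen on an sp³ carbon → alkyl halide.
  CH(COOCH3): pendant –COOCH3: carbonyl C bonded to C and –OCH3 → ester.
  CH(OCOCH3): pendant –OC(=O)CH3: an acyloxy group → ester.
  CH(OCH3): pendant –OCH3: C–O–C with sp³ C, no adjacent C=O → ether.
  COOH: –COOH: carbonyl C bonded to –OH and C → carboxylic acid (the –OH is not a separate alcohol).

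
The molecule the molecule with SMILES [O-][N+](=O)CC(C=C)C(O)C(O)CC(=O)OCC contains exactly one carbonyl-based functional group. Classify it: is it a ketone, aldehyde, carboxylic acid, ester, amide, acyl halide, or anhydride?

ester

The carbonyl is in the COOCH2CH3 segment: –C(=O)OCH2CH3: carbonyl C bonded to C and to –OEt → ester.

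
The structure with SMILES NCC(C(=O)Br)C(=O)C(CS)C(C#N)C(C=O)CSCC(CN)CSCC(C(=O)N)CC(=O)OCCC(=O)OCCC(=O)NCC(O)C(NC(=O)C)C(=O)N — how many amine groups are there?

2

Reading the structure from left to right:
  H2NCH2: –NH2 on an sp³ carbon with no adjacent C=O → amine.
  CH(COBr): pendant –C(=O)X: carbonyl C bonded to C and halogen → acyl halide.
  CO: –C(=O)– with carbon on both sides → ketone.
  CH(CH2SH): pendant –CH2SH → thiol.
  CH(CN): pendant –C≡N: nitrile.
  CH(CHO): pendant –CHO: carbonyl C bonded to C and H → aldehyde.
  CH2SCH2: C–S–C linkage → sulfide (thioether).
  CH(CH2NH2): pendant –CH2NH2: N on sp³ C, no adjacent C=O → amine.
  CH2SCH2: C–S–C linkage → sulfide (thioether).
  CH(CONH2): pendant –CONH2: carbonyl C bonded to C and N → amide.
  CH2COOCH2: –C(=O)–O–C with C on the carbonyl side → ester.
  CH2COOCH2: –C(=O)–O–C with C on the carbonyl side → ester.
  CH2CONHCH2: –C(=O)–N– linkage → amide (the N is not an amine).
  CH(OH): –OH on an sp³ carbon → alcohol (secondary).
  CH(NHCOCH3): pendant –NHC(=O)CH3: N bonded to a carbonyl → amide (not amine).
  CONH2: –C(=O)NH2: carbonyl C bonded to C and to N → amide (the N is not a separate amine).
Amine appears at: H2NCH2, CH(CH2NH2) → 2.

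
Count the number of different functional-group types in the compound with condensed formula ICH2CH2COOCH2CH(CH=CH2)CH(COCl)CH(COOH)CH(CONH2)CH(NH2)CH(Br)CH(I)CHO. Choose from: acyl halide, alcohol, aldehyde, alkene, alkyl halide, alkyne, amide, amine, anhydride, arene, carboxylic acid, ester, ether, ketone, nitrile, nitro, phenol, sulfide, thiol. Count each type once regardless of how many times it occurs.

halogen on an sp³ carbon → alkyl halide.
–C(=O)–O–C with C on the carbonyl side → ester.
pendant –CH=CH2: C=C double bond → alkene.
pendant –C(=O)X: carbonyl C bonded to C and halogen → acyl halide.
pendant –COOH: carbonyl C bonded to C and –OH → carboxylic acid.
pendant –CONH2: carbonyl C bonded to C and N → amide.
–NH2 on an sp³ carbon with no adjacent C=O → amine.
halogen on an sp³ carbon → alkyl halide.
halogen on an sp³ carbon → alkyl halide.
terminal –CHO: carbonyl C bonded to H and C → aldehyde.
Distinct types present: acyl halide, aldehyde, alkene, alkyl halide, amide, amine, carboxylic acid, ester.

8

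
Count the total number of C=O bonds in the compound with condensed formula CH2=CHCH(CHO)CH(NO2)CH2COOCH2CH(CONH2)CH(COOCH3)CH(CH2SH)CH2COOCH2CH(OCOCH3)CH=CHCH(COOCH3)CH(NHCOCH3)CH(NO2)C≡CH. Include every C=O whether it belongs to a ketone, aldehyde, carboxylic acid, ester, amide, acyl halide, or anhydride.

CH(CHO): aldehyde, 1 C=O (running total 1).
CH2COOCH2: ester, 1 C=O (running total 2).
CH(CONH2): amide, 1 C=O (running total 3).
CH(COOCH3): ester, 1 C=O (running total 4).
CH2COOCH2: ester, 1 C=O (running total 5).
CH(OCOCH3): ester, 1 C=O (running total 6).
CH(COOCH3): ester, 1 C=O (running total 7).
CH(NHCOCH3): amide, 1 C=O (running total 8).

8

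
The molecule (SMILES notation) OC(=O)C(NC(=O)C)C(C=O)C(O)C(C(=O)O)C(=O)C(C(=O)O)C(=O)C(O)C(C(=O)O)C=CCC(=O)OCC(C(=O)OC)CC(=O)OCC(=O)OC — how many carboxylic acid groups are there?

–COOH: carbonyl C bonded to –OH and C → carboxylic acid (the –OH is not a separate alcohol).
pendant –NHC(=O)CH3: N bonded to a carbonyl → amide (not amine).
pendant –CHO: carbonyl C bonded to C and H → aldehyde.
–OH on an sp³ carbon → alcohol (secondary).
pendant –COOH: carbonyl C bonded to C and –OH → carboxylic acid.
–C(=O)– with carbon on both sides → ketone.
pendant –COOH: carbonyl C bonded to C and –OH → carboxylic acid.
–C(=O)– with carbon on both sides → ketone.
–OH on an sp³ carbon → alcohol (secondary).
pendant –COOH: carbonyl C bonded to C and –OH → carboxylic acid.
C=C double bond → alkene.
–C(=O)–O–C with C on the carbonyl side → ester.
pendant –COOCH3: carbonyl C bonded to C and –OCH3 → ester.
–C(=O)–O–C with C on the carbonyl side → ester.
–C(=O)OCH3: carbonyl C bonded to C and to –OCH3 → ester (not ketone + ether).
Carboxylic acid appears at: HOOC, CH(COOH), CH(COOH), CH(COOH) → 4.

4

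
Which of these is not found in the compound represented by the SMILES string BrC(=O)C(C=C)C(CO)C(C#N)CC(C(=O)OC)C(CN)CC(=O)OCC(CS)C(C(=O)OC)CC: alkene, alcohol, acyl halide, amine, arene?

arene

alcohol: present (CH(CH2OH) — pendant –CH2OH on an sp³ backbone C → alcohol).
amine: present (CH(CH2NH2) — pendant –CH2NH2: N on sp³ C, no adjacent C=O → amine).
acyl halide: present (BrCO — –C(=O)Br: carbonyl C bonded to C and to a halogen → acyl halide (not alkyl halide)).
alkene: present (CH(CH=CH2) — pendant –CH=CH2: C=C double bond → alkene).
arene: no segment matches this pattern.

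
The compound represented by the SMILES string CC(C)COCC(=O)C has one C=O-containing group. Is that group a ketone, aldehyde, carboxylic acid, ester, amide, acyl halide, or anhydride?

ketone

The carbonyl is in the CO segment: –C(=O)– with carbon on both sides → ketone.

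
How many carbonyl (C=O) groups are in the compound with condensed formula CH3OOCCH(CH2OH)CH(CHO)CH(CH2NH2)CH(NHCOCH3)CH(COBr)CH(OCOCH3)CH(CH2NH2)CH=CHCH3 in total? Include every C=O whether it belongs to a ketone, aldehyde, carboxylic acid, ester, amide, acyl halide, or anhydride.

CH3OOC: ester, 1 C=O (running total 1).
CH(CHO): aldehyde, 1 C=O (running total 2).
CH(NHCOCH3): amide, 1 C=O (running total 3).
CH(COBr): acyl halide, 1 C=O (running total 4).
CH(OCOCH3): ester, 1 C=O (running total 5).

5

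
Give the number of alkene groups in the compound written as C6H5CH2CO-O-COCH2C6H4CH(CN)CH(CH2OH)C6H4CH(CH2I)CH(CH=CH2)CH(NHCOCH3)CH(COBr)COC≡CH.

C6H5– phenyl ring → arene.
two acyl groups sharing one oxygen, –C(=O)–O–C(=O)– → anhydride.
para-disubstituted benzene ring → arene.
pendant –C≡N: nitrile.
pendant –CH2OH on an sp³ backbone C → alcohol.
para-disubstituted benzene ring → arene.
pendant –CH2X: halogen on sp³ carbon → alkyl halide.
pendant –CH=CH2: C=C double bond → alkene.
pendant –NHC(=O)CH3: N bonded to a carbonyl → amide (not amine).
pendant –C(=O)X: carbonyl C bonded to C and halogen → acyl halide.
–C(=O)– with carbon on both sides → ketone.
C≡C triple bond → alkyne.
Alkene appears at: CH(CH=CH2) → 1.

1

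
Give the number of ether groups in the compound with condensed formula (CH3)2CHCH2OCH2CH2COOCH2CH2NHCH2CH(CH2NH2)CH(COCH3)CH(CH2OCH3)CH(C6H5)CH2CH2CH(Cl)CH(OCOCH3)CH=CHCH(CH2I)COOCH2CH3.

2

C–O–C with sp³ carbons on both sides and no adjacent C=O → ether.
–C(=O)–O–C with C on the carbonyl side → ester.
C–N–C with sp³ carbons and no adjacent C=O → amine (secondary).
pendant –CH2NH2: N on sp³ C, no adjacent C=O → amine.
pendant –COCH3: carbonyl C bonded to two carbons → ketone.
pendant –CH2OCH3: C–O–C linkage → ether.
pendant –C6H5: benzene ring → arene.
halogen on an sp³ carbon → alkyl halide.
pendant –OC(=O)CH3: an acyloxy group → ester.
C=C double bond → alkene.
pendant –CH2X: halogen on sp³ carbon → alkyl halide.
–C(=O)OCH2CH3: carbonyl C bonded to C and to –OEt → ester.
Ether appears at: CH2OCH2, CH(CH2OCH3) → 2.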